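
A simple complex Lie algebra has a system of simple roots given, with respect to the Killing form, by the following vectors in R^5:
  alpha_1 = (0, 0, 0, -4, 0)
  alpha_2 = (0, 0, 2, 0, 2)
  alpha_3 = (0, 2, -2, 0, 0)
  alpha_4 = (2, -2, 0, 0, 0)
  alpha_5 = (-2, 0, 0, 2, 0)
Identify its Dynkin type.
C_5 (sp(10))

Compute the Cartan integers a_ij = 2(alpha_i, alpha_j)/(alpha_j, alpha_j); the resulting 5x5 Cartan matrix is
[[2, 0, 0, 0, -2], [0, 2, -1, 0, 0], [0, -1, 2, -1, 0], [0, 0, -1, 2, -1], [-1, 0, 0, -1, 2]].
The roots have two lengths (squared-length ratio 2:1); the short ones are alpha_{2,3,4,5}. The associated Dynkin diagram is a chain of 5 nodes with a double edge at one end; the terminal node there is the unique long simple root (C_5), so the type is C_5 (the algebra sp(10)).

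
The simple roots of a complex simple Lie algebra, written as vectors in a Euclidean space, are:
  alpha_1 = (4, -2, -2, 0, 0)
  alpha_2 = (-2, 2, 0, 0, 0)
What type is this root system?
Compute the Cartan integers a_ij = 2(alpha_i, alpha_j)/(alpha_j, alpha_j); the resulting 2x2 Cartan matrix is
[[2, -3], [-1, 2]].
The roots have two lengths (squared-length ratio 3:1); the short ones are alpha_{2}. The associated Dynkin diagram is two nodes joined by a triple edge (G_2), so the type is G_2.

G_2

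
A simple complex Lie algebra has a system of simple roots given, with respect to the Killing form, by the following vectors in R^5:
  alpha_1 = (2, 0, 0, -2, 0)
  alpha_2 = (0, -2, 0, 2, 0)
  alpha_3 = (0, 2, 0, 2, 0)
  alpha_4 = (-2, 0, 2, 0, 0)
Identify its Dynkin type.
type D_4

Compute the Cartan integers a_ij = 2(alpha_i, alpha_j)/(alpha_j, alpha_j); the resulting 4x4 Cartan matrix is
[[2, -1, -1, -1], [-1, 2, 0, 0], [-1, 0, 2, 0], [-1, 0, 0, 2]].
All simple roots have the same length, so the diagram is simply laced. The associated Dynkin diagram is a chain of 2 nodes with a fork of two nodes at one end (D_4), so the type is D_4 (the algebra so(8)).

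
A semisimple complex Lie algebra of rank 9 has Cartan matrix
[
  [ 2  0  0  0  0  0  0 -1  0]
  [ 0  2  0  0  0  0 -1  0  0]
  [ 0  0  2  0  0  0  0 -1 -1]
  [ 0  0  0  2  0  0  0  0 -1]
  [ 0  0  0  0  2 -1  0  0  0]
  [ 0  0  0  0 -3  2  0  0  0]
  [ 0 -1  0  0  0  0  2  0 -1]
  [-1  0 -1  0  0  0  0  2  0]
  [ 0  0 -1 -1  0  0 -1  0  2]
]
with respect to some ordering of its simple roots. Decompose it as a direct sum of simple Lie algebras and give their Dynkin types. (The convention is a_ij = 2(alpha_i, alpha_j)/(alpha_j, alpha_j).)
E_7 + G_2

The diagram associated to this matrix has two connected components: the simple roots {alpha_1, alpha_2, alpha_3, alpha_4, alpha_7, alpha_8, alpha_9} form a chain of 6 nodes with one extra node attached to the third node from one end (E_7), and {alpha_5, alpha_6} form two nodes joined by a triple edge (G_2). A semisimple Lie algebra decomposes uniquely as the direct sum of simple ideals, one per connected component of its Dynkin diagram, so g ≅ E_7 ⊕ G_2 (dimension 133 + 14 = 147).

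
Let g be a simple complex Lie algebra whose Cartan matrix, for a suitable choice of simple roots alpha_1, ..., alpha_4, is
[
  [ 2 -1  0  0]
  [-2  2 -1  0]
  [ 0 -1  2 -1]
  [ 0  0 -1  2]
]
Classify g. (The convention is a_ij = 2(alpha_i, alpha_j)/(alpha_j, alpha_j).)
B_4

The matrix has rank 4 with 2's on the diagonal. Reading the off-diagonal entries as Dynkin edges (a single edge where a_ij = a_ji = -1; a double or triple edge where a_ij * a_ji = 2 or 3), the diagram is a chain of 4 nodes with a double edge at one end; the terminal node there is the unique short simple root (B_4). One simple-root ordering that puts it in standard form is (alpha_4, alpha_3, alpha_2, alpha_1). So the algebra is type B_4, i.e. so(9).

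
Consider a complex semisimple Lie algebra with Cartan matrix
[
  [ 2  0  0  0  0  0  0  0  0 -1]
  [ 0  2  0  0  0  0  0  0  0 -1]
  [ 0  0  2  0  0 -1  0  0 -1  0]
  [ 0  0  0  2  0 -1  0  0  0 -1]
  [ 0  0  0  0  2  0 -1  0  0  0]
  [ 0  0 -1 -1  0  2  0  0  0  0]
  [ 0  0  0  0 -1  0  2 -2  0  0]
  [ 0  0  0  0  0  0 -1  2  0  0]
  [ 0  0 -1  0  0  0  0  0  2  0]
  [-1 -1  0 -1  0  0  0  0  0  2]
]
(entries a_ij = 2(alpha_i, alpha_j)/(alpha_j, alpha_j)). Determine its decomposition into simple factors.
The diagram associated to this matrix has two connected components: the simple roots {alpha_5, alpha_7, alpha_8} form a chain of 3 nodes with a double edge at one end; the terminal node there is the unique short simple root (B_3), and {alpha_1, alpha_2, alpha_3, alpha_4, alpha_6, alpha_9, alpha_10} form a chain of 5 nodes with a fork of two nodes at one end (D_7). A semisimple Lie algebra decomposes uniquely as the direct sum of simple ideals, one per connected component of its Dynkin diagram, so g ≅ B_3 ⊕ D_7 (dimension 21 + 91 = 112).

B_3 ⊕ D_7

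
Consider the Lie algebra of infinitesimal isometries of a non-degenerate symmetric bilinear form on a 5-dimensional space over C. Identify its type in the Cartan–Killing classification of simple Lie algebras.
type B_2

This is so(5) with 5 odd, which has dimension 5(5-1)/2 = 10 and rank (5-1)/2 = 2. In the classification of classical Lie algebras, the orthogonal algebra so(2n+1) in an odd number of variables has type B_n; here n = 2, so the Dynkin diagram is a chain of 2 nodes with a double edge at one end; the terminal node there is the unique short simple root (B_2). Hence the type is B_2.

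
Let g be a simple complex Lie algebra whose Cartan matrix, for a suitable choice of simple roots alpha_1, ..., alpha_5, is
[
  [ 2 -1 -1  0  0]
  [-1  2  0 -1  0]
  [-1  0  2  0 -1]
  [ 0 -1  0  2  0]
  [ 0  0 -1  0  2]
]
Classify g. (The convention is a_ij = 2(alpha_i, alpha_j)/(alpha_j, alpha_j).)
type A_5

The matrix has rank 5 with 2's on the diagonal. Reading the off-diagonal entries as Dynkin edges (a single edge where a_ij = a_ji = -1; a double or triple edge where a_ij * a_ji = 2 or 3), the diagram is a chain of 5 nodes with single edges (A_5). One simple-root ordering that puts it in standard form is (alpha_4, alpha_2, alpha_1, alpha_3, alpha_5). So the algebra is type A_5, i.e. sl(6).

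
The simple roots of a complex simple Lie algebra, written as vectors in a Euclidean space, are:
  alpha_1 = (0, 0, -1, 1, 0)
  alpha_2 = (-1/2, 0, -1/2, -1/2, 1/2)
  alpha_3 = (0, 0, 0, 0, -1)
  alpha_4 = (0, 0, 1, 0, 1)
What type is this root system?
F4

Compute the Cartan integers a_ij = 2(alpha_i, alpha_j)/(alpha_j, alpha_j); the resulting 4x4 Cartan matrix is
[[2, 0, 0, -1], [0, 2, -1, 0], [0, -1, 2, -1], [-1, 0, -2, 2]].
The roots have two lengths (squared-length ratio 2:1); the short ones are alpha_{2,3}. The associated Dynkin diagram is a chain of 4 nodes with a double edge between the middle two (F_4), so the type is F_4.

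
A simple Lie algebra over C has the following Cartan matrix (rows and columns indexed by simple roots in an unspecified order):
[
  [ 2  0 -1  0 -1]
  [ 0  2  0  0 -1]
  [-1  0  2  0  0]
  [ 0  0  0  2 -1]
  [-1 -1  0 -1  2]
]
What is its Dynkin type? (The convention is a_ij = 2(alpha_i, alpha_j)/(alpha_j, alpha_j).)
D_5

The matrix has rank 5 with 2's on the diagonal. Reading the off-diagonal entries as Dynkin edges (a single edge where a_ij = a_ji = -1; a double or triple edge where a_ij * a_ji = 2 or 3), the diagram is a chain of 3 nodes with a fork of two nodes at one end (D_5). One simple-root ordering that puts it in standard form is (alpha_3, alpha_1, alpha_5, alpha_4, alpha_2). So the algebra is type D_5, i.e. so(10).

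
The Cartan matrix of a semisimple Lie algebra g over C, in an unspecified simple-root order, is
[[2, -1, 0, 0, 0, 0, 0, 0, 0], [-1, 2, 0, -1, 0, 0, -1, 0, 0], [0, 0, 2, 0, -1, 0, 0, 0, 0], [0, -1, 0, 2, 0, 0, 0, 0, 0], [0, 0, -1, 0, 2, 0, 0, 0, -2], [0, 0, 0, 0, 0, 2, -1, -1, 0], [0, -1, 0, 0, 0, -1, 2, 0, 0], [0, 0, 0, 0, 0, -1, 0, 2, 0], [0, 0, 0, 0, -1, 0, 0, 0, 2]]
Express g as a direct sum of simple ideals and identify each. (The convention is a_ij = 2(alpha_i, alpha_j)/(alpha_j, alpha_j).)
The diagram associated to this matrix has two connected components: the simple roots {alpha_3, alpha_5, alpha_9} form a chain of 3 nodes with a double edge at one end; the terminal node there is the unique short simple root (B_3), and {alpha_1, alpha_2, alpha_4, alpha_6, alpha_7, alpha_8} form a chain of 4 nodes with a fork of two nodes at one end (D_6). A semisimple Lie algebra decomposes uniquely as the direct sum of simple ideals, one per connected component of its Dynkin diagram, so g ≅ B_3 ⊕ D_6 (dimension 21 + 66 = 87).

B_3 + D_6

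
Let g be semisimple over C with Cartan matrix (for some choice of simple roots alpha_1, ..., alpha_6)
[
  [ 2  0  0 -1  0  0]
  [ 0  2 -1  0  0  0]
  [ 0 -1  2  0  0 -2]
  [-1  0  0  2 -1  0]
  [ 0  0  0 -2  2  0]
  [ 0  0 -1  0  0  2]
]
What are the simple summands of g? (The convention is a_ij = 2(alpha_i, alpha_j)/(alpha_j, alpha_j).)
B_3 (so(7)) + C_3 (sp(6))

The diagram associated to this matrix has two connected components: the simple roots {alpha_2, alpha_3, alpha_6} form a chain of 3 nodes with a double edge at one end; the terminal node there is the unique short simple root (B_3), and {alpha_1, alpha_4, alpha_5} form a chain of 3 nodes with a double edge at one end; the terminal node there is the unique long simple root (C_3). A semisimple Lie algebra decomposes uniquely as the direct sum of simple ideals, one per connected component of its Dynkin diagram, so g ≅ B_3 ⊕ C_3 (dimension 21 + 21 = 42).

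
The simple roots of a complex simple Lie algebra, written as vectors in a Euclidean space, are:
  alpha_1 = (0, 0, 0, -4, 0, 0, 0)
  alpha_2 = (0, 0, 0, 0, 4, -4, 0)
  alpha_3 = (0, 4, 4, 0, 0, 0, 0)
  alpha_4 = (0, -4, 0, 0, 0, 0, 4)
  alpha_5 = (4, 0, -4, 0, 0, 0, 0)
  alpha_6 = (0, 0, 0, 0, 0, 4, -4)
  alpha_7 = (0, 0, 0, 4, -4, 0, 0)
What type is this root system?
Compute the Cartan integers a_ij = 2(alpha_i, alpha_j)/(alpha_j, alpha_j); the resulting 7x7 Cartan matrix is
[[2, 0, 0, 0, 0, 0, -1], [0, 2, 0, 0, 0, -1, -1], [0, 0, 2, -1, -1, 0, 0], [0, 0, -1, 2, 0, -1, 0], [0, 0, -1, 0, 2, 0, 0], [0, -1, 0, -1, 0, 2, 0], [-2, -1, 0, 0, 0, 0, 2]].
The roots have two lengths (squared-length ratio 2:1); the short ones are alpha_{1}. The associated Dynkin diagram is a chain of 7 nodes with a double edge at one end; the terminal node there is the unique short simple root (B_7), so the type is B_7 (the algebra so(15)).

B_7 (so(15))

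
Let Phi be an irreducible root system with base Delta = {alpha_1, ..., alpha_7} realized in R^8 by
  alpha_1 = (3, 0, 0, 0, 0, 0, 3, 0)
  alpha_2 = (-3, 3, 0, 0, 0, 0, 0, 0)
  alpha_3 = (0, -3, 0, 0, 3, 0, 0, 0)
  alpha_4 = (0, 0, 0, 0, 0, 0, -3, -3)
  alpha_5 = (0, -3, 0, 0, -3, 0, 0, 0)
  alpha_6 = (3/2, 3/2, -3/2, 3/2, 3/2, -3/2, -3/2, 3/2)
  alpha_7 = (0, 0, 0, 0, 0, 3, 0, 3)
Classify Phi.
E_7

Compute the Cartan integers a_ij = 2(alpha_i, alpha_j)/(alpha_j, alpha_j); the resulting 7x7 Cartan matrix is
[[2, -1, 0, -1, 0, 0, 0], [-1, 2, -1, 0, -1, 0, 0], [0, -1, 2, 0, 0, 0, 0], [-1, 0, 0, 2, 0, 0, -1], [0, -1, 0, 0, 2, -1, 0], [0, 0, 0, 0, -1, 2, 0], [0, 0, 0, -1, 0, 0, 2]].
All simple roots have the same length, so the diagram is simply laced. The associated Dynkin diagram is a chain of 6 nodes with one extra node attached to the third node from one end (E_7), so the type is E_7.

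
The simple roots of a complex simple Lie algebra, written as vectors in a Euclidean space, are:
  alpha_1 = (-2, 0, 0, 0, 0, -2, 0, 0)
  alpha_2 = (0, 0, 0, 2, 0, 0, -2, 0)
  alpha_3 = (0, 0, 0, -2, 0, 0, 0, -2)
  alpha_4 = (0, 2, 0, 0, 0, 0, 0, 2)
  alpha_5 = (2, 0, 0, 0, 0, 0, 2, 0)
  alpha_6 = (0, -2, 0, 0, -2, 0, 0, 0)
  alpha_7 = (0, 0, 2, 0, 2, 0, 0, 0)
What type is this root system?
Compute the Cartan integers a_ij = 2(alpha_i, alpha_j)/(alpha_j, alpha_j); the resulting 7x7 Cartan matrix is
[[2, 0, 0, 0, -1, 0, 0], [0, 2, -1, 0, -1, 0, 0], [0, -1, 2, -1, 0, 0, 0], [0, 0, -1, 2, 0, -1, 0], [-1, -1, 0, 0, 2, 0, 0], [0, 0, 0, -1, 0, 2, -1], [0, 0, 0, 0, 0, -1, 2]].
All simple roots have the same length, so the diagram is simply laced. The associated Dynkin diagram is a chain of 7 nodes with single edges (A_7), so the type is A_7 (the algebra sl(8)).

A_7 (sl(8))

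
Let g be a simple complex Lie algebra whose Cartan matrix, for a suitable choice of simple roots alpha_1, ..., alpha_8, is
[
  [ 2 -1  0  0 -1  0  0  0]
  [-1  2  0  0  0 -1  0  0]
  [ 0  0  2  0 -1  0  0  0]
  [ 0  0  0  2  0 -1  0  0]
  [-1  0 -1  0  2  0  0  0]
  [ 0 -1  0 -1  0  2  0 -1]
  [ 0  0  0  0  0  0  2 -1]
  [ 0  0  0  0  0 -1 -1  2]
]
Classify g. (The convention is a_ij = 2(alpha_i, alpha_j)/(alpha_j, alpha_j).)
E8

The matrix has rank 8 with 2's on the diagonal. Reading the off-diagonal entries as Dynkin edges (a single edge where a_ij = a_ji = -1; a double or triple edge where a_ij * a_ji = 2 or 3), the diagram is a chain of 7 nodes with one extra node attached to the third node from one end (E_8). One simple-root ordering that puts it in standard form is (alpha_7, alpha_4, alpha_8, alpha_6, alpha_2, alpha_1, alpha_5, alpha_3). So the algebra is type E_8.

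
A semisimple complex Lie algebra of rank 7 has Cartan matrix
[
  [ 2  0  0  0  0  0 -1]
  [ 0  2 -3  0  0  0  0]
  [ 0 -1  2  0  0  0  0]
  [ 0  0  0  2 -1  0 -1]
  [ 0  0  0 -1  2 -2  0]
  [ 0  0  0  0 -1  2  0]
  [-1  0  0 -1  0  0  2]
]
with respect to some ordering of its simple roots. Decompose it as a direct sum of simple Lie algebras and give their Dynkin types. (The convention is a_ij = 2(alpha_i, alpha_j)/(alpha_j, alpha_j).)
The diagram associated to this matrix has two connected components: the simple roots {alpha_1, alpha_4, alpha_5, alpha_6, alpha_7} form a chain of 5 nodes with a double edge at one end; the terminal node there is the unique short simple root (B_5), and {alpha_2, alpha_3} form two nodes joined by a triple edge (G_2). A semisimple Lie algebra decomposes uniquely as the direct sum of simple ideals, one per connected component of its Dynkin diagram, so g ≅ B_5 ⊕ G_2 (dimension 55 + 14 = 69).

B5 + G2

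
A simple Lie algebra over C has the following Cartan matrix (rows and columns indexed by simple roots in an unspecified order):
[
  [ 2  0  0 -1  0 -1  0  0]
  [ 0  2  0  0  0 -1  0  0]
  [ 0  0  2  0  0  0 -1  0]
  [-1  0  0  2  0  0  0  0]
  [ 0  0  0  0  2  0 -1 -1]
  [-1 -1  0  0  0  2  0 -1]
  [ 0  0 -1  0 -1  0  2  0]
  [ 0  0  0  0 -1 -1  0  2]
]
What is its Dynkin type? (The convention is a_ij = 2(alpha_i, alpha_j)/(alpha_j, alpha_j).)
E8

The matrix has rank 8 with 2's on the diagonal. Reading the off-diagonal entries as Dynkin edges (a single edge where a_ij = a_ji = -1; a double or triple edge where a_ij * a_ji = 2 or 3), the diagram is a chain of 7 nodes with one extra node attached to the third node from one end (E_8). One simple-root ordering that puts it in standard form is (alpha_4, alpha_2, alpha_1, alpha_6, alpha_8, alpha_5, alpha_7, alpha_3). So the algebra is type E_8.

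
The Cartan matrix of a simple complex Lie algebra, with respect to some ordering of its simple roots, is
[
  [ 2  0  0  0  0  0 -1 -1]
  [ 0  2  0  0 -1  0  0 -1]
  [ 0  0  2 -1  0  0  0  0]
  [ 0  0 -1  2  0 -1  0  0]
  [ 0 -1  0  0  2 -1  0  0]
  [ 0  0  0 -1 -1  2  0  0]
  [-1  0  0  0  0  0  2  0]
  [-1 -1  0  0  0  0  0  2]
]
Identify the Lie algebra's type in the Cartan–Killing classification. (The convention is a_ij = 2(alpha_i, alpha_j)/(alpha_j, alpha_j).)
type A_8

The matrix has rank 8 with 2's on the diagonal. Reading the off-diagonal entries as Dynkin edges (a single edge where a_ij = a_ji = -1; a double or triple edge where a_ij * a_ji = 2 or 3), the diagram is a chain of 8 nodes with single edges (A_8). One simple-root ordering that puts it in standard form is (alpha_7, alpha_1, alpha_8, alpha_2, alpha_5, alpha_6, alpha_4, alpha_3). So the algebra is type A_8, i.e. sl(9).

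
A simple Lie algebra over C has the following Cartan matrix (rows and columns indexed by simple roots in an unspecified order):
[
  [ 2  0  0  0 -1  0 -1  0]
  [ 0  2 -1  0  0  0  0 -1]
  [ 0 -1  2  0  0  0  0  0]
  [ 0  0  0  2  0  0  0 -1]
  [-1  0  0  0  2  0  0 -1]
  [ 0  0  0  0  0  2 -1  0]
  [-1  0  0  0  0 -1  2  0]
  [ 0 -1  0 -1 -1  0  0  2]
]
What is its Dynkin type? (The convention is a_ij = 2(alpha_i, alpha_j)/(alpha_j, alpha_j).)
E_8

The matrix has rank 8 with 2's on the diagonal. Reading the off-diagonal entries as Dynkin edges (a single edge where a_ij = a_ji = -1; a double or triple edge where a_ij * a_ji = 2 or 3), the diagram is a chain of 7 nodes with one extra node attached to the third node from one end (E_8). One simple-root ordering that puts it in standard form is (alpha_3, alpha_4, alpha_2, alpha_8, alpha_5, alpha_1, alpha_7, alpha_6). So the algebra is type E_8.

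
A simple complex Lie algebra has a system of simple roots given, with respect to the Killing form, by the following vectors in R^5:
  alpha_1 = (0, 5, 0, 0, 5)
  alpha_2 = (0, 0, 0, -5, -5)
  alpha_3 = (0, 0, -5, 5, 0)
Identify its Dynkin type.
A_3 (sl(4))

Compute the Cartan integers a_ij = 2(alpha_i, alpha_j)/(alpha_j, alpha_j); the resulting 3x3 Cartan matrix is
[[2, -1, 0], [-1, 2, -1], [0, -1, 2]].
All simple roots have the same length, so the diagram is simply laced. The associated Dynkin diagram is a chain of 3 nodes with single edges (A_3), so the type is A_3 (the algebra sl(4)).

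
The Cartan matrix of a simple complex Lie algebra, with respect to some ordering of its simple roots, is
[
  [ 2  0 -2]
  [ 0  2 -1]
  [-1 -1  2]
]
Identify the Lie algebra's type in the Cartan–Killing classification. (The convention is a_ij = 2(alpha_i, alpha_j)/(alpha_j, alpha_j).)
C_3

The matrix has rank 3 with 2's on the diagonal. Reading the off-diagonal entries as Dynkin edges (a single edge where a_ij = a_ji = -1; a double or triple edge where a_ij * a_ji = 2 or 3), the diagram is a chain of 3 nodes with a double edge at one end; the terminal node there is the unique long simple root (C_3). One simple-root ordering that puts it in standard form is (alpha_2, alpha_3, alpha_1). So the algebra is type C_3, i.e. sp(6).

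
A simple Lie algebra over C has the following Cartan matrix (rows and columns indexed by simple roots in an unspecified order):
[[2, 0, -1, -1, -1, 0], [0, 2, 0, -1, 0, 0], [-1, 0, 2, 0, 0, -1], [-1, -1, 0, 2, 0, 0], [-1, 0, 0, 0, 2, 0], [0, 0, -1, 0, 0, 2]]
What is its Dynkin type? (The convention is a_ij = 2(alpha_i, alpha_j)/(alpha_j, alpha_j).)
The matrix has rank 6 with 2's on the diagonal. Reading the off-diagonal entries as Dynkin edges (a single edge where a_ij = a_ji = -1; a double or triple edge where a_ij * a_ji = 2 or 3), the diagram is a chain of 5 nodes with one extra node attached to the third node from one end (E_6). One simple-root ordering that puts it in standard form is (alpha_6, alpha_5, alpha_3, alpha_1, alpha_4, alpha_2). So the algebra is type E_6.

E_6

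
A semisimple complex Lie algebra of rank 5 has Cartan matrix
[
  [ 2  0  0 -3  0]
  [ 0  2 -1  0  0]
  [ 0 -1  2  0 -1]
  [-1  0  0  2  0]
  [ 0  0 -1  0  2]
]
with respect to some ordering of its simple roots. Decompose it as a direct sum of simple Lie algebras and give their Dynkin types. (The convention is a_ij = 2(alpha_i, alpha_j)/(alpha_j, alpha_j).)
The diagram associated to this matrix has two connected components: the simple roots {alpha_2, alpha_3, alpha_5} form a chain of 3 nodes with single edges (A_3), and {alpha_1, alpha_4} form two nodes joined by a triple edge (G_2). A semisimple Lie algebra decomposes uniquely as the direct sum of simple ideals, one per connected component of its Dynkin diagram, so g ≅ A_3 ⊕ G_2 (dimension 15 + 14 = 29).

A3 ⊕ G2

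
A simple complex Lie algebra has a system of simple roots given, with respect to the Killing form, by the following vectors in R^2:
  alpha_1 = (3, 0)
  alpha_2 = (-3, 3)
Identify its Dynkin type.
Compute the Cartan integers a_ij = 2(alpha_i, alpha_j)/(alpha_j, alpha_j); the resulting 2x2 Cartan matrix is
[[2, -1], [-2, 2]].
The roots have two lengths (squared-length ratio 2:1); the short ones are alpha_{1}. The associated Dynkin diagram is a chain of 2 nodes with a double edge at one end; the terminal node there is the unique short simple root (B_2), so the type is B_2 (the algebra so(5)).

B_2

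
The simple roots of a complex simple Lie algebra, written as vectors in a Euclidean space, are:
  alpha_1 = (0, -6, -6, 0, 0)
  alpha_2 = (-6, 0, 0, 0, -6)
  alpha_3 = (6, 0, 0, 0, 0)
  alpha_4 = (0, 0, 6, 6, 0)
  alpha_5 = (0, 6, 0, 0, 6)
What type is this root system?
Compute the Cartan integers a_ij = 2(alpha_i, alpha_j)/(alpha_j, alpha_j); the resulting 5x5 Cartan matrix is
[[2, 0, 0, -1, -1], [0, 2, -2, 0, -1], [0, -1, 2, 0, 0], [-1, 0, 0, 2, 0], [-1, -1, 0, 0, 2]].
The roots have two lengths (squared-length ratio 2:1); the short ones are alpha_{3}. The associated Dynkin diagram is a chain of 5 nodes with a double edge at one end; the terminal node there is the unique short simple root (B_5), so the type is B_5 (the algebra so(11)).

B_5 (so(11))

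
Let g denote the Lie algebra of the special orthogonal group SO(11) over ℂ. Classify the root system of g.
This is so(11) with 11 odd, which has dimension 11(11-1)/2 = 55 and rank (11-1)/2 = 5. In the classification of classical Lie algebras, the orthogonal algebra so(2n+1) in an odd number of variables has type B_n; here n = 5, so the Dynkin diagram is a chain of 5 nodes with a double edge at one end; the terminal node there is the unique short simple root (B_5). Hence the type is B_5.

B_5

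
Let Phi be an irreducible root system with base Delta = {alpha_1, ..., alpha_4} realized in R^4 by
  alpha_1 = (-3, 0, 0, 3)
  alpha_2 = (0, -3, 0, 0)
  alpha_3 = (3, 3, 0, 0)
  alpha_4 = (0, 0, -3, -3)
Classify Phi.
Compute the Cartan integers a_ij = 2(alpha_i, alpha_j)/(alpha_j, alpha_j); the resulting 4x4 Cartan matrix is
[[2, 0, -1, -1], [0, 2, -1, 0], [-1, -2, 2, 0], [-1, 0, 0, 2]].
The roots have two lengths (squared-length ratio 2:1); the short ones are alpha_{2}. The associated Dynkin diagram is a chain of 4 nodes with a double edge at one end; the terminal node there is the unique short simple root (B_4), so the type is B_4 (the algebra so(9)).

B_4 (so(9))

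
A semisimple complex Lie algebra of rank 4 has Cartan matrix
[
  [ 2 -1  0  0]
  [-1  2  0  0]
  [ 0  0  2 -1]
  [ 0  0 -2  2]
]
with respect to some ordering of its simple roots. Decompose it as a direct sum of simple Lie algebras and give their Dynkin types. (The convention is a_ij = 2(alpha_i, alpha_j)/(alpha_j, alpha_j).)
A2 ⊕ B2

The diagram associated to this matrix has two connected components: the simple roots {alpha_1, alpha_2} form a chain of 2 nodes with single edges (A_2), and {alpha_3, alpha_4} form a chain of 2 nodes with a double edge at one end; the terminal node there is the unique short simple root (B_2). A semisimple Lie algebra decomposes uniquely as the direct sum of simple ideals, one per connected component of its Dynkin diagram, so g ≅ A_2 ⊕ B_2 (dimension 8 + 10 = 18).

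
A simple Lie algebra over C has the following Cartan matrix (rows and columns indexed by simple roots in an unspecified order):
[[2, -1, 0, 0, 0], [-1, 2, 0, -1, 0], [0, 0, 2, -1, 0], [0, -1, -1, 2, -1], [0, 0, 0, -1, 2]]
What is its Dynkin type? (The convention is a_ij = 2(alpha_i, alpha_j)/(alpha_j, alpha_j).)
The matrix has rank 5 with 2's on the diagonal. Reading the off-diagonal entries as Dynkin edges (a single edge where a_ij = a_ji = -1; a double or triple edge where a_ij * a_ji = 2 or 3), the diagram is a chain of 3 nodes with a fork of two nodes at one end (D_5). One simple-root ordering that puts it in standard form is (alpha_1, alpha_2, alpha_4, alpha_3, alpha_5). So the algebra is type D_5, i.e. so(10).

type D_5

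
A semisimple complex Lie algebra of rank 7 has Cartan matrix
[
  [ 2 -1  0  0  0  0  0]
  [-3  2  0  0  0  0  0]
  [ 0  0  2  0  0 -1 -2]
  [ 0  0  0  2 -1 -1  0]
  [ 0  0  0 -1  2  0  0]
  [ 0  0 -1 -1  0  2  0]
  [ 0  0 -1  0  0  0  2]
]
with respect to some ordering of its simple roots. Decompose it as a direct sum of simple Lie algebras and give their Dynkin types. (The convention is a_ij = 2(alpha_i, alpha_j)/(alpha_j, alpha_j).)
The diagram associated to this matrix has two connected components: the simple roots {alpha_3, alpha_4, alpha_5, alpha_6, alpha_7} form a chain of 5 nodes with a double edge at one end; the terminal node there is the unique short simple root (B_5), and {alpha_1, alpha_2} form two nodes joined by a triple edge (G_2). A semisimple Lie algebra decomposes uniquely as the direct sum of simple ideals, one per connected component of its Dynkin diagram, so g ≅ B_5 ⊕ G_2 (dimension 55 + 14 = 69).

type B_5 + type G_2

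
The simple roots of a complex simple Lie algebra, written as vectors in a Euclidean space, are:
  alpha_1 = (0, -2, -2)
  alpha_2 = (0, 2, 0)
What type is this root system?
Compute the Cartan integers a_ij = 2(alpha_i, alpha_j)/(alpha_j, alpha_j); the resulting 2x2 Cartan matrix is
[[2, -2], [-1, 2]].
The roots have two lengths (squared-length ratio 2:1); the short ones are alpha_{2}. The associated Dynkin diagram is a chain of 2 nodes with a double edge at one end; the terminal node there is the unique short simple root (B_2), so the type is B_2 (the algebra so(5)).

B_2 (so(5))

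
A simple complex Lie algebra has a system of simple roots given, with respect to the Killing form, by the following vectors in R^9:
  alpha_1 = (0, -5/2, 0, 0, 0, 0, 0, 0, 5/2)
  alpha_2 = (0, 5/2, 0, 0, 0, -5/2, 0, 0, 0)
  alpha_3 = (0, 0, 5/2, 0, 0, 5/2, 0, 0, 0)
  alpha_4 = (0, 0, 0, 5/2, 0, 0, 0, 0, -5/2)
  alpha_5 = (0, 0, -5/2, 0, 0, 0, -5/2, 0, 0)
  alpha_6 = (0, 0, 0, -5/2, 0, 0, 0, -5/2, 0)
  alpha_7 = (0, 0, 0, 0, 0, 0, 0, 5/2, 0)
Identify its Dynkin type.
Compute the Cartan integers a_ij = 2(alpha_i, alpha_j)/(alpha_j, alpha_j); the resulting 7x7 Cartan matrix is
[[2, -1, 0, -1, 0, 0, 0], [-1, 2, -1, 0, 0, 0, 0], [0, -1, 2, 0, -1, 0, 0], [-1, 0, 0, 2, 0, -1, 0], [0, 0, -1, 0, 2, 0, 0], [0, 0, 0, -1, 0, 2, -2], [0, 0, 0, 0, 0, -1, 2]].
The roots have two lengths (squared-length ratio 2:1); the short ones are alpha_{7}. The associated Dynkin diagram is a chain of 7 nodes with a double edge at one end; the terminal node there is the unique short simple root (B_7), so the type is B_7 (the algebra so(15)).

B7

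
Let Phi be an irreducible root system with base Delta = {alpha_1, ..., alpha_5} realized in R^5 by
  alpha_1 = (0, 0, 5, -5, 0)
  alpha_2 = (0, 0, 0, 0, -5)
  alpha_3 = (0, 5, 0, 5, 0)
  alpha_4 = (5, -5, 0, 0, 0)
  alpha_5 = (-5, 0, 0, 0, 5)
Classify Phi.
B_5 (so(11))

Compute the Cartan integers a_ij = 2(alpha_i, alpha_j)/(alpha_j, alpha_j); the resulting 5x5 Cartan matrix is
[[2, 0, -1, 0, 0], [0, 2, 0, 0, -1], [-1, 0, 2, -1, 0], [0, 0, -1, 2, -1], [0, -2, 0, -1, 2]].
The roots have two lengths (squared-length ratio 2:1); the short ones are alpha_{2}. The associated Dynkin diagram is a chain of 5 nodes with a double edge at one end; the terminal node there is the unique short simple root (B_5), so the type is B_5 (the algebra so(11)).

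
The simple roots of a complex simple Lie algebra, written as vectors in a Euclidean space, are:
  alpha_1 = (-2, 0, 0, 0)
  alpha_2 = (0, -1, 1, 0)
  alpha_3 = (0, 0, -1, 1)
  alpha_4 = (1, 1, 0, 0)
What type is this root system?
Compute the Cartan integers a_ij = 2(alpha_i, alpha_j)/(alpha_j, alpha_j); the resulting 4x4 Cartan matrix is
[[2, 0, 0, -2], [0, 2, -1, -1], [0, -1, 2, 0], [-1, -1, 0, 2]].
The roots have two lengths (squared-length ratio 2:1); the short ones are alpha_{2,3,4}. The associated Dynkin diagram is a chain of 4 nodes with a double edge at one end; the terminal node there is the unique long simple root (C_4), so the type is C_4 (the algebra sp(8)).

type C_4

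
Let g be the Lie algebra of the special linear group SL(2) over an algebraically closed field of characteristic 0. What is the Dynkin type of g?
This is sl(2), which has dimension 2^2 - 1 = 3 and rank 2 - 1 = 1 (a Cartan subalgebra is the diagonal traceless matrices). In the classification of classical Lie algebras, the special linear algebra sl(n+1) has type A_n; here n = 1, so the Dynkin diagram is a chain of 1 nodes with single edges (A_1). Hence the type is A_1.

A_1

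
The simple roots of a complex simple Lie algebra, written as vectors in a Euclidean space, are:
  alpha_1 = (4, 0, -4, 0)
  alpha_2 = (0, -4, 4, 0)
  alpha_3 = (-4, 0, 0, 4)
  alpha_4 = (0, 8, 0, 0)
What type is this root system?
Compute the Cartan integers a_ij = 2(alpha_i, alpha_j)/(alpha_j, alpha_j); the resulting 4x4 Cartan matrix is
[[2, -1, -1, 0], [-1, 2, 0, -1], [-1, 0, 2, 0], [0, -2, 0, 2]].
The roots have two lengths (squared-length ratio 2:1); the short ones are alpha_{1,2,3}. The associated Dynkin diagram is a chain of 4 nodes with a double edge at one end; the terminal node there is the unique long simple root (C_4), so the type is C_4 (the algebra sp(8)).

C4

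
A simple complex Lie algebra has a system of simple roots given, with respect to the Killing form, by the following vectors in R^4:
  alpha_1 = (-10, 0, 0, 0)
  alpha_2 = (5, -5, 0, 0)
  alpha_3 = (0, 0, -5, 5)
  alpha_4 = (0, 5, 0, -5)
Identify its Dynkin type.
C_4 (sp(8))

Compute the Cartan integers a_ij = 2(alpha_i, alpha_j)/(alpha_j, alpha_j); the resulting 4x4 Cartan matrix is
[[2, -2, 0, 0], [-1, 2, 0, -1], [0, 0, 2, -1], [0, -1, -1, 2]].
The roots have two lengths (squared-length ratio 2:1); the short ones are alpha_{2,3,4}. The associated Dynkin diagram is a chain of 4 nodes with a double edge at one end; the terminal node there is the unique long simple root (C_4), so the type is C_4 (the algebra sp(8)).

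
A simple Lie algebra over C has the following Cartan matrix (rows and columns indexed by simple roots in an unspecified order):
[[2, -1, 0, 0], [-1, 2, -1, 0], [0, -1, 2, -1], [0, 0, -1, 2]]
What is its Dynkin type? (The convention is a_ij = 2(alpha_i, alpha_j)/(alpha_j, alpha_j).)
The matrix has rank 4 with 2's on the diagonal. Reading the off-diagonal entries as Dynkin edges (a single edge where a_ij = a_ji = -1; a double or triple edge where a_ij * a_ji = 2 or 3), the diagram is a chain of 4 nodes with single edges (A_4). One simple-root ordering that puts it in standard form is (alpha_1, alpha_2, alpha_3, alpha_4). So the algebra is type A_4, i.e. sl(5).

A_4 (sl(5))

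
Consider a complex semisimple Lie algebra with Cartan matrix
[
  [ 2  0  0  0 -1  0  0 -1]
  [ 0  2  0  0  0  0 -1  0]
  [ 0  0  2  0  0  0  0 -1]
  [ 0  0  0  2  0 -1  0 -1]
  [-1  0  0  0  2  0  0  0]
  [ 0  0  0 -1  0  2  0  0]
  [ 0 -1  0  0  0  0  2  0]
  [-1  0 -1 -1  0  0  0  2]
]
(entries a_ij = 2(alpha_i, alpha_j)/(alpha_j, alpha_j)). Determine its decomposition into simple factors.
A2 + E6

The diagram associated to this matrix has two connected components: the simple roots {alpha_2, alpha_7} form a chain of 2 nodes with single edges (A_2), and {alpha_1, alpha_3, alpha_4, alpha_5, alpha_6, alpha_8} form a chain of 5 nodes with one extra node attached to the third node from one end (E_6). A semisimple Lie algebra decomposes uniquely as the direct sum of simple ideals, one per connected component of its Dynkin diagram, so g ≅ A_2 ⊕ E_6 (dimension 8 + 78 = 86).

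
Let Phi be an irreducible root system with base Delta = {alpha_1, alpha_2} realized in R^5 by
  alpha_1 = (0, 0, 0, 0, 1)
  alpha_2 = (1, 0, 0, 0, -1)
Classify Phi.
Compute the Cartan integers a_ij = 2(alpha_i, alpha_j)/(alpha_j, alpha_j); the resulting 2x2 Cartan matrix is
[[2, -1], [-2, 2]].
The roots have two lengths (squared-length ratio 2:1); the short ones are alpha_{1}. The associated Dynkin diagram is a chain of 2 nodes with a double edge at one end; the terminal node there is the unique short simple root (B_2), so the type is B_2 (the algebra so(5)).

B_2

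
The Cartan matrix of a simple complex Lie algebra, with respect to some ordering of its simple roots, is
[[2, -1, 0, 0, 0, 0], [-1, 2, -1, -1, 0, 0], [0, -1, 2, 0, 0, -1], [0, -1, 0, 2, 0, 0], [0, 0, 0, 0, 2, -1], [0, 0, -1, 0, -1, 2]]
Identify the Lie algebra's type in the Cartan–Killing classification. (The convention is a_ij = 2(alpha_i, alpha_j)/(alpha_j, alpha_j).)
type D_6

The matrix has rank 6 with 2's on the diagonal. Reading the off-diagonal entries as Dynkin edges (a single edge where a_ij = a_ji = -1; a double or triple edge where a_ij * a_ji = 2 or 3), the diagram is a chain of 4 nodes with a fork of two nodes at one end (D_6). One simple-root ordering that puts it in standard form is (alpha_5, alpha_6, alpha_3, alpha_2, alpha_4, alpha_1). So the algebra is type D_6, i.e. so(12).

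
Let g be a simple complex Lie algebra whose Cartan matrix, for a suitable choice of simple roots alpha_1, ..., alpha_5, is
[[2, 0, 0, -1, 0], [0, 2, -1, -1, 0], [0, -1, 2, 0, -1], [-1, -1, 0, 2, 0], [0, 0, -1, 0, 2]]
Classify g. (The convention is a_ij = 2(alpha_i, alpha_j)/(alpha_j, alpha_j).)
The matrix has rank 5 with 2's on the diagonal. Reading the off-diagonal entries as Dynkin edges (a single edge where a_ij = a_ji = -1; a double or triple edge where a_ij * a_ji = 2 or 3), the diagram is a chain of 5 nodes with single edges (A_5). One simple-root ordering that puts it in standard form is (alpha_1, alpha_4, alpha_2, alpha_3, alpha_5). So the algebra is type A_5, i.e. sl(6).

A_5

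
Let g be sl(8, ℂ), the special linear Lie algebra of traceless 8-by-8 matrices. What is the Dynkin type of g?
This is sl(8), which has dimension 8^2 - 1 = 63 and rank 8 - 1 = 7 (a Cartan subalgebra is the diagonal traceless matrices). In the classification of classical Lie algebras, the special linear algebra sl(n+1) has type A_n; here n = 7, so the Dynkin diagram is a chain of 7 nodes with single edges (A_7). Hence the type is A_7.

A_7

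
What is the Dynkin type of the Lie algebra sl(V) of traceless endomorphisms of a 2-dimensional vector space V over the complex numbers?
This is sl(2), which has dimension 2^2 - 1 = 3 and rank 2 - 1 = 1 (a Cartan subalgebra is the diagonal traceless matrices). In the classification of classical Lie algebras, the special linear algebra sl(n+1) has type A_n; here n = 1, so the Dynkin diagram is a chain of 1 nodes with single edges (A_1). Hence the type is A_1.

A_1 (sl(2))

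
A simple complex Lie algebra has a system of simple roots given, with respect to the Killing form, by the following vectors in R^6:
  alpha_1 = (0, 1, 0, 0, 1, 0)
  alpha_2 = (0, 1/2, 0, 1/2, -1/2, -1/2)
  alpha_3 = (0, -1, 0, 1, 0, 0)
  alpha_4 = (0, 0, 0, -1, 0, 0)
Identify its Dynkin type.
Compute the Cartan integers a_ij = 2(alpha_i, alpha_j)/(alpha_j, alpha_j); the resulting 4x4 Cartan matrix is
[[2, 0, -1, 0], [0, 2, 0, -1], [-1, 0, 2, -2], [0, -1, -1, 2]].
The roots have two lengths (squared-length ratio 2:1); the short ones are alpha_{2,4}. The associated Dynkin diagram is a chain of 4 nodes with a double edge between the middle two (F_4), so the type is F_4.

F_4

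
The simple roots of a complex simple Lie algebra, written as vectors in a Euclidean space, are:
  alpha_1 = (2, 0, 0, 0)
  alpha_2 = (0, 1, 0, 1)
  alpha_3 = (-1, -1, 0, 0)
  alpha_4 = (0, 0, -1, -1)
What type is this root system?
C4

Compute the Cartan integers a_ij = 2(alpha_i, alpha_j)/(alpha_j, alpha_j); the resulting 4x4 Cartan matrix is
[[2, 0, -2, 0], [0, 2, -1, -1], [-1, -1, 2, 0], [0, -1, 0, 2]].
The roots have two lengths (squared-length ratio 2:1); the short ones are alpha_{2,3,4}. The associated Dynkin diagram is a chain of 4 nodes with a double edge at one end; the terminal node there is the unique long simple root (C_4), so the type is C_4 (the algebra sp(8)).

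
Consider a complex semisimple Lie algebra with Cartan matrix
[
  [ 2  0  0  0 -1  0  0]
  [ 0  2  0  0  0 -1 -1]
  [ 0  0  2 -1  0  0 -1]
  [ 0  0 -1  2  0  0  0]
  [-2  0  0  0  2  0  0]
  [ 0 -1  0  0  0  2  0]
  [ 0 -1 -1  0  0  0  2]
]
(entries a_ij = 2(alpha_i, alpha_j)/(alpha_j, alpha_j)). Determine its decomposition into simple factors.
The diagram associated to this matrix has two connected components: the simple roots {alpha_2, alpha_3, alpha_4, alpha_6, alpha_7} form a chain of 5 nodes with single edges (A_5), and {alpha_1, alpha_5} form a chain of 2 nodes with a double edge at one end; the terminal node there is the unique short simple root (B_2). A semisimple Lie algebra decomposes uniquely as the direct sum of simple ideals, one per connected component of its Dynkin diagram, so g ≅ A_5 ⊕ B_2 (dimension 35 + 10 = 45).

A5 ⊕ B2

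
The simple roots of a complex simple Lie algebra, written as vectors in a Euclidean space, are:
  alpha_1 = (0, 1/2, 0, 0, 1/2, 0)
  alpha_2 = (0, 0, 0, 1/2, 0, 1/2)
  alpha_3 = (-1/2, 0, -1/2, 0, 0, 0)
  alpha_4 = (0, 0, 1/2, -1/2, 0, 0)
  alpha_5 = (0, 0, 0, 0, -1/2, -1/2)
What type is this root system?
A_5

Compute the Cartan integers a_ij = 2(alpha_i, alpha_j)/(alpha_j, alpha_j); the resulting 5x5 Cartan matrix is
[[2, 0, 0, 0, -1], [0, 2, 0, -1, -1], [0, 0, 2, -1, 0], [0, -1, -1, 2, 0], [-1, -1, 0, 0, 2]].
All simple roots have the same length, so the diagram is simply laced. The associated Dynkin diagram is a chain of 5 nodes with single edges (A_5), so the type is A_5 (the algebra sl(6)).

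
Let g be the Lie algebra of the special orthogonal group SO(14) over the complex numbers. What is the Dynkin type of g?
type D_7

This is so(14) with 14 even, which has dimension 14(14-1)/2 = 91 and rank 14/2 = 7. In the classification of classical Lie algebras, the orthogonal algebra so(2n) in an even number of variables has type D_n; here n = 7, so the Dynkin diagram is a chain of 5 nodes with a fork of two nodes at one end (D_7). Hence the type is D_7.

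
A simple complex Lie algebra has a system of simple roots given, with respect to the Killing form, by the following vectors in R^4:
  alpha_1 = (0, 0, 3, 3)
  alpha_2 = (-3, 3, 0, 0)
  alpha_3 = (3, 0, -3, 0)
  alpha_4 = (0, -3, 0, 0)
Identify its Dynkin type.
Compute the Cartan integers a_ij = 2(alpha_i, alpha_j)/(alpha_j, alpha_j); the resulting 4x4 Cartan matrix is
[[2, 0, -1, 0], [0, 2, -1, -2], [-1, -1, 2, 0], [0, -1, 0, 2]].
The roots have two lengths (squared-length ratio 2:1); the short ones are alpha_{4}. The associated Dynkin diagram is a chain of 4 nodes with a double edge at one end; the terminal node there is the unique short simple root (B_4), so the type is B_4 (the algebra so(9)).

B4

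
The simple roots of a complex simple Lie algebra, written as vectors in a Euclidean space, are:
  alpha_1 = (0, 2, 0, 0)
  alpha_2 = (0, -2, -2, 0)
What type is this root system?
Compute the Cartan integers a_ij = 2(alpha_i, alpha_j)/(alpha_j, alpha_j); the resulting 2x2 Cartan matrix is
[[2, -1], [-2, 2]].
The roots have two lengths (squared-length ratio 2:1); the short ones are alpha_{1}. The associated Dynkin diagram is a chain of 2 nodes with a double edge at one end; the terminal node there is the unique short simple root (B_2), so the type is B_2 (the algebra so(5)).

B_2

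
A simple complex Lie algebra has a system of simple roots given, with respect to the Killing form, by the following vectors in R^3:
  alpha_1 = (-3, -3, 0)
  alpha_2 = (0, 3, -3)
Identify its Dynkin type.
Compute the Cartan integers a_ij = 2(alpha_i, alpha_j)/(alpha_j, alpha_j); the resulting 2x2 Cartan matrix is
[[2, -1], [-1, 2]].
All simple roots have the same length, so the diagram is simply laced. The associated Dynkin diagram is a chain of 2 nodes with single edges (A_2), so the type is A_2 (the algebra sl(3)).

A2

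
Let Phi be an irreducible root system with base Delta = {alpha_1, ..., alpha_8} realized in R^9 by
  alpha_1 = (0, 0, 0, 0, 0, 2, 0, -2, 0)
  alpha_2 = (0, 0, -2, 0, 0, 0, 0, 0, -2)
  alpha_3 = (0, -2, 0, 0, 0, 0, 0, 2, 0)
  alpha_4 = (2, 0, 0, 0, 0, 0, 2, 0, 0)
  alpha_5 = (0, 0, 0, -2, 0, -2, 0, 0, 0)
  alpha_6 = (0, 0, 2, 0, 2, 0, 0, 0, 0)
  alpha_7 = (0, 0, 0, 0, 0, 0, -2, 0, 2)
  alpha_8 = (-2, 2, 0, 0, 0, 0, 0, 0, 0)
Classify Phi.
Compute the Cartan integers a_ij = 2(alpha_i, alpha_j)/(alpha_j, alpha_j); the resulting 8x8 Cartan matrix is
[[2, 0, -1, 0, -1, 0, 0, 0], [0, 2, 0, 0, 0, -1, -1, 0], [-1, 0, 2, 0, 0, 0, 0, -1], [0, 0, 0, 2, 0, 0, -1, -1], [-1, 0, 0, 0, 2, 0, 0, 0], [0, -1, 0, 0, 0, 2, 0, 0], [0, -1, 0, -1, 0, 0, 2, 0], [0, 0, -1, -1, 0, 0, 0, 2]].
All simple roots have the same length, so the diagram is simply laced. The associated Dynkin diagram is a chain of 8 nodes with single edges (A_8), so the type is A_8 (the algebra sl(9)).

type A_8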